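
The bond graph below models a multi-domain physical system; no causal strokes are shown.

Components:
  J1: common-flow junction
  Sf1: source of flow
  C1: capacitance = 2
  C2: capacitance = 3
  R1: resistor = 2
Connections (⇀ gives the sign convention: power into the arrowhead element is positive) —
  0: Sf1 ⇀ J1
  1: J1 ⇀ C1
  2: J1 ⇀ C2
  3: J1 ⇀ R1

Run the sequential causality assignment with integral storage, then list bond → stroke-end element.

β0 |Sf1
β1 |J1
β2 |J1
β3 |J1

β0 stroke at Sf1  (Sf1 (Sf) sets flow on bond)
β1 stroke at J1  (common-f at J1 fixed by 0)
β2 stroke at J1  (common-f at J1 fixed by 0)
β3 stroke at J1  (J1: bond 0 brought flow, rest push out)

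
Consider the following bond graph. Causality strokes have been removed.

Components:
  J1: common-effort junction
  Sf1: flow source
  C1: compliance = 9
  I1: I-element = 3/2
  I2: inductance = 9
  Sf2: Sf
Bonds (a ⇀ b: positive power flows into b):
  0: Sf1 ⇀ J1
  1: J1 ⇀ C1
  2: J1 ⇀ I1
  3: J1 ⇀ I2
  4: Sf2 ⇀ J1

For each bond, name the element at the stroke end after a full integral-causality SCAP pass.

#0 stroke→Sf1
#1 stroke→J1
#2 stroke→I1
#3 stroke→I2
#4 stroke→Sf2

b0 |Sf1  (Sf1 (Sf) sets flow on bond)
b4 |Sf2  (Sf2 (Sf) sets flow on bond)
b1 |J1  (C1 integral (e out))
b2 |I1  (J1: bond 1 brought effort, rest push out)
b3 |I2  (J1: bond 1 brought effort, rest push out)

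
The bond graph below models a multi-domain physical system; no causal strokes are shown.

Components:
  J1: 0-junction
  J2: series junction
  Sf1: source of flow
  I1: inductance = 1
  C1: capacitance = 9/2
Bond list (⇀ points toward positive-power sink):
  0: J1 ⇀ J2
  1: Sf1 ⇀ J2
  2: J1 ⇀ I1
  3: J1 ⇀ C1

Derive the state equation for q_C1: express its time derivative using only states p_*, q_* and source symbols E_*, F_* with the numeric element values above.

dq_C1/dt = -F_Sf1 - p_I1

bond 1 stroke at Sf1  (source Sf1 imposes f)
bond 0 stroke at J2  (common-f at J2 fixed by 1)
bond 2 stroke at I1  (I1 outputs flow p/I1)
bond 3 stroke at J1  (J1: last free bond brings effort in)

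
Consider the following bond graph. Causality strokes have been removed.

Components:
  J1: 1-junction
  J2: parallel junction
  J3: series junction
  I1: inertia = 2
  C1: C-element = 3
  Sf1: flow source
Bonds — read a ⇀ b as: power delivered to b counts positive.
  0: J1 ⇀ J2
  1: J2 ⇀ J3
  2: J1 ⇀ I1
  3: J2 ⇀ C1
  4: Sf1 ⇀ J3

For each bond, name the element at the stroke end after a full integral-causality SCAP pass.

#4 stroke→Sf1  (Sf1 (Sf) sets flow on bond)
#1 stroke→J3  (J3 flow already set via bond 4)
#2 stroke→I1  (prefer integral on I1)
#0 stroke→J1  (1-jn J1 has f-setter on 2)
#3 stroke→J2  (J2: last free bond brings effort in)

β0 →J1
β1 →J3
β2 →I1
β3 →J2
β4 →Sf1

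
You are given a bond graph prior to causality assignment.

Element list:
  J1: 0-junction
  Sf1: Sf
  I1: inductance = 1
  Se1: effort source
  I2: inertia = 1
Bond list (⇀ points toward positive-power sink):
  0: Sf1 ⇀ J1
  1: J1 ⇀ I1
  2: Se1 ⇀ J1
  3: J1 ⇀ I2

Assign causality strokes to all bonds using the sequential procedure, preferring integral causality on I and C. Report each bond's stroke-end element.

#0 →Sf1  (Sf1 (Sf) sets flow on bond)
#2 →J1  (source Se1 imposes e)
#1 →I1  (J1 effort already set via bond 2)
#3 →I2  (J1: bond 2 brought effort, rest push out)

β0 |Sf1
β1 |I1
β2 |J1
β3 |I2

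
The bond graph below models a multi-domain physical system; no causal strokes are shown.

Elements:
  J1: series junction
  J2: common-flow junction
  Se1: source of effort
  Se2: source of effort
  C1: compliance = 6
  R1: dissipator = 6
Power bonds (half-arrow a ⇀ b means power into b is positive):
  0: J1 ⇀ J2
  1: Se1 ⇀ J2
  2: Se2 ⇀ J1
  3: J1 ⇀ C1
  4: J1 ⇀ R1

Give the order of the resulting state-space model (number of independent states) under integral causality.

1  (C1 all integral)

b1 →J2  (Se1 (Se) sets effort on bond)
b2 →J1  (Se2: effort source, stroke at far end)
b0 →J1  (J2: last free bond brings flow in)
b3 →J1  (C1: C, integral causality)
b4 →R1  (closing 1-jn rule on J1)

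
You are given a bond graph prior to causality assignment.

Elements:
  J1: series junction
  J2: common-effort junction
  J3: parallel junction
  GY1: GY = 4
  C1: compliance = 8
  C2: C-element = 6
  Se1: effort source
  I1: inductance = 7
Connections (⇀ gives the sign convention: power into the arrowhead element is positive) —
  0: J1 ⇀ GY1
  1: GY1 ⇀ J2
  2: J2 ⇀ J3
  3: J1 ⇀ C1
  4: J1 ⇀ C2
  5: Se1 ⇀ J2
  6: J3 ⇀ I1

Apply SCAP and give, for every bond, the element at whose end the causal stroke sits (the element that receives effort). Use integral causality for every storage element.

β0 stroke at GY1
β1 stroke at GY1
β2 stroke at J3
β3 stroke at J1
β4 stroke at J1
β5 stroke at J2
β6 stroke at I1

β5 →J2  (Se1: effort source, stroke at far end)
β1 →GY1  (0-jn J2 has e-setter on 5)
β2 →J3  (J2: bond 5 brought effort, rest push out)
β6 →I1  (0-jn J3 has e-setter on 2)
β0 →GY1  (GY GY1: same side as bond 1)
β3 →J1  (common-f at J1 fixed by 0)
β4 →J1  (1-jn J1 has f-setter on 0)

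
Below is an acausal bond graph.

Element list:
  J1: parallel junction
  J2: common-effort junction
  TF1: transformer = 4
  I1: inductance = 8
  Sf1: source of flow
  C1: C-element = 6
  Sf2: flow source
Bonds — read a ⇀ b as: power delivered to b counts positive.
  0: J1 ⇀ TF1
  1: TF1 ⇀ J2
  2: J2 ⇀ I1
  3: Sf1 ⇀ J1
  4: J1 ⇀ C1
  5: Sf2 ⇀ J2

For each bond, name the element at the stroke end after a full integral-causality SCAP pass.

bond 0 |TF1
bond 1 |J2
bond 2 |I1
bond 3 |Sf1
bond 4 |J1
bond 5 |Sf2

#3 →Sf1  (Sf1: flow source, stroke at near end)
#5 →Sf2  (Sf2: flow source, stroke at near end)
#2 →I1  (I1: I, integral causality)
#1 →J2  (J2 needs exactly one e-in)
#0 →TF1  (TF TF1: opposite of bond 1)
#4 →J1  (closing 0-jn rule on J1)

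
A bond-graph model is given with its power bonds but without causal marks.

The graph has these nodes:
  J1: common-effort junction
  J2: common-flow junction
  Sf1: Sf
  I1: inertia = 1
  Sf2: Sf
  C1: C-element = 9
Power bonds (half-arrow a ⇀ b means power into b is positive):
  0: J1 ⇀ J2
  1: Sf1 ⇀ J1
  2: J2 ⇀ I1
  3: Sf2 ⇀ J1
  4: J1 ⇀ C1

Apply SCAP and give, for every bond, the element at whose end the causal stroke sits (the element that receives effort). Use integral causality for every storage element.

bond 1 stroke→Sf1  (Sf1 (Sf) sets flow on bond)
bond 3 stroke→Sf2  (Sf2: flow source, stroke at near end)
bond 2 stroke→I1  (I1 outputs flow p/I1)
bond 0 stroke→J2  (J2: bond 2 brought flow, rest push out)
bond 4 stroke→J1  (closing 0-jn rule on J1)

bond 0 →J2
bond 1 →Sf1
bond 2 →I1
bond 3 →Sf2
bond 4 →J1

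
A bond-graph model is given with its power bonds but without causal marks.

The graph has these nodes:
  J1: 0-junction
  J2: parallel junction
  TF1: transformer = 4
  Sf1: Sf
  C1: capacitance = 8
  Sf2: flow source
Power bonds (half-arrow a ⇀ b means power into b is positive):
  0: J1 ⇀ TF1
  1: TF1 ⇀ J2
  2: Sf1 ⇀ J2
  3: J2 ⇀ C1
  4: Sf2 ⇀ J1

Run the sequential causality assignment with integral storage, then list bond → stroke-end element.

β0 stroke→J1
β1 stroke→TF1
β2 stroke→Sf1
β3 stroke→J2
β4 stroke→Sf2

b2 →Sf1  (source Sf1 imposes f)
b4 →Sf2  (Sf2: flow source, stroke at near end)
b0 →J1  (J1 needs exactly one e-in)
b1 →TF1  (through TF1, causality passes straight; one stroke at TF1)
b3 →J2  (only one effort-in slot at J2)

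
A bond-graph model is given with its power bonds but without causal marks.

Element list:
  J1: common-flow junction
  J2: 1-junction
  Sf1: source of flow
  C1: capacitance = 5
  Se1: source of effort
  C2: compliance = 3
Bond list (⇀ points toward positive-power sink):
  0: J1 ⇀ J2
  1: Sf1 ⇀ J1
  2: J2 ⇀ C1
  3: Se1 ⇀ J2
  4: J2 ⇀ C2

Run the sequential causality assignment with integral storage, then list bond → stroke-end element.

bond 1 |Sf1  (source Sf1 imposes f)
bond 3 |J2  (Se1 (Se) sets effort on bond)
bond 0 |J1  (J1: bond 1 brought flow, rest push out)
bond 2 |J2  (1-jn J2 has f-setter on 0)
bond 4 |J2  (J2 flow already set via bond 0)

#0 stroke at J1
#1 stroke at Sf1
#2 stroke at J2
#3 stroke at J2
#4 stroke at J2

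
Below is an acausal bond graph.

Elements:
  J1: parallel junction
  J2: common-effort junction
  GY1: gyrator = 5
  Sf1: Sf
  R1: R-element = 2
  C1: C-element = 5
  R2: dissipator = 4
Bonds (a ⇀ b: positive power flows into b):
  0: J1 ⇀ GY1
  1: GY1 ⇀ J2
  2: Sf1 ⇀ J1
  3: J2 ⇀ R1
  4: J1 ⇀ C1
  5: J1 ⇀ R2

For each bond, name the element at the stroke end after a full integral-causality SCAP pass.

β0 stroke→GY1
β1 stroke→GY1
β2 stroke→Sf1
β3 stroke→J2
β4 stroke→J1
β5 stroke→R2

β2 |Sf1  (source Sf1 imposes f)
β4 |J1  (prefer integral on C1)
β0 |GY1  (J1 effort already set via bond 4)
β5 |R2  (common-e at J1 fixed by 4)
β1 |GY1  (GY GY1: same side as bond 0)
β3 |J2  (J2: last free bond brings effort in)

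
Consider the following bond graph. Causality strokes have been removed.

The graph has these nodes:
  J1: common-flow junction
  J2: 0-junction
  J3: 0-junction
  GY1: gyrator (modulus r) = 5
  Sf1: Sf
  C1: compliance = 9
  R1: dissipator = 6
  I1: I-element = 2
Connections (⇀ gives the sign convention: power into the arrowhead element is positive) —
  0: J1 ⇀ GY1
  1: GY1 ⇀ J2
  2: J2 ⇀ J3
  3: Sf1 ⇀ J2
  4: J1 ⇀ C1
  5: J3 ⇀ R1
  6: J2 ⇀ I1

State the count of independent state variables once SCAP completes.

bond 3 →Sf1  (Sf1: flow source, stroke at near end)
bond 4 →J1  (C1 outputs effort q/C1)
bond 0 →GY1  (J1: last free bond brings flow in)
bond 1 →GY1  (through GY1, causality inverts; strokes same side of GY1)
bond 6 →I1  (prefer integral on I1)
bond 2 →J2  (closing 0-jn rule on J2)
bond 5 →J3  (only one effort-in slot at J3)

2  (C1, I1 all integral)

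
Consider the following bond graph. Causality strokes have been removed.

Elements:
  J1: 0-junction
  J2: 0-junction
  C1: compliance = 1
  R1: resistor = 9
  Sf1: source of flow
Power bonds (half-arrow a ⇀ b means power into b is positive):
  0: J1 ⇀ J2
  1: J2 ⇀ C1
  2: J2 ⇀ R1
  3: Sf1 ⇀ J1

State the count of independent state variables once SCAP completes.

1  (C1 all integral)

b3 stroke at Sf1  (Sf1 (Sf) sets flow on bond)
b0 stroke at J1  (J1 needs exactly one e-in)
b1 stroke at J2  (C1 integral (e out))
b2 stroke at R1  (J2: bond 1 brought effort, rest push out)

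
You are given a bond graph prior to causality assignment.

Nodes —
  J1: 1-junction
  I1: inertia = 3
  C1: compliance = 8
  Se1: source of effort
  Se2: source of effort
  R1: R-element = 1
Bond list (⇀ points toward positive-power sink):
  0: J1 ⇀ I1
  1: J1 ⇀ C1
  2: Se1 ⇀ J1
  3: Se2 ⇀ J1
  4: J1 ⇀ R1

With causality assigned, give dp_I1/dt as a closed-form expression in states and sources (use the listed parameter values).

b2 →J1  (Se1 fixes effort; stroke away)
b3 →J1  (Se2 (Se) sets effort on bond)
b0 →I1  (I1 integral (f out))
b1 →J1  (common-f at J1 fixed by 0)
b4 →J1  (J1: bond 0 brought flow, rest push out)

dp_I1/dt = E_Se1 + E_Se2 - p_I1/3 - q_C1/8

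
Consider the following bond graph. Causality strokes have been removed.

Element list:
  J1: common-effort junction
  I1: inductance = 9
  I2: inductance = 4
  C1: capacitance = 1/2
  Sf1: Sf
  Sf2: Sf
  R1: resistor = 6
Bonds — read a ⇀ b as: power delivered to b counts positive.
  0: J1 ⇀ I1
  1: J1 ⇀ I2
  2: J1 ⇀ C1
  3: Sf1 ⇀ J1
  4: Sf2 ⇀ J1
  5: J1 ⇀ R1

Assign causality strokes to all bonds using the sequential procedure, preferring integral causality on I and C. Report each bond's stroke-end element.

b3 |Sf1  (Sf1 (Sf) sets flow on bond)
b4 |Sf2  (Sf2 fixes flow; stroke at Sf2)
b0 |I1  (prefer integral on I1)
b1 |I2  (prefer integral on I2)
b2 |J1  (C1 outputs effort q/C1)
b5 |R1  (J1 effort already set via bond 2)

bond 0 →I1
bond 1 →I2
bond 2 →J1
bond 3 →Sf1
bond 4 →Sf2
bond 5 →R1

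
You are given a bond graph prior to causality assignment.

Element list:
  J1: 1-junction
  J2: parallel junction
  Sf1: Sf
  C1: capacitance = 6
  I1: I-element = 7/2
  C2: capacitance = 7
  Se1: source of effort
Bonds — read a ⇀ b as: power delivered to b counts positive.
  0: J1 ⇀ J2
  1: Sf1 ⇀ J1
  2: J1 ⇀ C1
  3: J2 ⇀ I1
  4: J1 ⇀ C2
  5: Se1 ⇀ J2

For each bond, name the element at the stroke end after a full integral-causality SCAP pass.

β0 stroke at J1
β1 stroke at Sf1
β2 stroke at J1
β3 stroke at I1
β4 stroke at J1
β5 stroke at J2

β1 |Sf1  (Sf1 fixes flow; stroke at Sf1)
β5 |J2  (Se1: effort source, stroke at far end)
β0 |J1  (common-f at J1 fixed by 1)
β2 |J1  (common-f at J1 fixed by 1)
β4 |J1  (J1 flow already set via bond 1)
β3 |I1  (common-e at J2 fixed by 5)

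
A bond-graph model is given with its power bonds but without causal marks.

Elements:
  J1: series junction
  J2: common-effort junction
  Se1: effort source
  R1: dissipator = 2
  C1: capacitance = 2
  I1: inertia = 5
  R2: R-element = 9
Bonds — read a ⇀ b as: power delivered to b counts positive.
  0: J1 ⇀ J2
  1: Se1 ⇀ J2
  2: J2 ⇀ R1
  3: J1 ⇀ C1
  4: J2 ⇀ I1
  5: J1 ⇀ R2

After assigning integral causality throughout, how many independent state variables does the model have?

2  (C1, I1 all integral)

bond 1 |J2  (Se1: effort source, stroke at far end)
bond 0 |J1  (J2 effort already set via bond 1)
bond 2 |R1  (J2: bond 1 brought effort, rest push out)
bond 4 |I1  (common-e at J2 fixed by 1)
bond 3 |J1  (C1 integral (e out))
bond 5 |R2  (closing 1-jn rule on J1)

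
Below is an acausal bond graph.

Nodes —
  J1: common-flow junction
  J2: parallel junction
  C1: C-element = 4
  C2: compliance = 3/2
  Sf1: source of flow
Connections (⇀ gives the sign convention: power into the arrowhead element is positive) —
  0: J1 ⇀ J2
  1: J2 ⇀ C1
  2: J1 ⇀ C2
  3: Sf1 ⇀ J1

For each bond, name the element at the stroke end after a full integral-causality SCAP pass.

b0 →J1
b1 →J2
b2 →J1
b3 →Sf1

β3 stroke at Sf1  (Sf1 fixes flow; stroke at Sf1)
β0 stroke at J1  (J1 flow already set via bond 3)
β2 stroke at J1  (1-jn J1 has f-setter on 3)
β1 stroke at J2  (only one effort-in slot at J2)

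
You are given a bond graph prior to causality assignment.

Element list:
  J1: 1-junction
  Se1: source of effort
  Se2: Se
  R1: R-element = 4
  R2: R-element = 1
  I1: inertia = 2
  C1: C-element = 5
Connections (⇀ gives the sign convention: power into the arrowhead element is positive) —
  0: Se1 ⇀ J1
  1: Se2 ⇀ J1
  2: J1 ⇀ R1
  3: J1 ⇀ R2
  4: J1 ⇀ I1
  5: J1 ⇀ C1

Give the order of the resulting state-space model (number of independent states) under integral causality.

β0 stroke at J1  (Se1 fixes effort; stroke away)
β1 stroke at J1  (Se2 (Se) sets effort on bond)
β4 stroke at I1  (I1 integral (f out))
β2 stroke at J1  (common-f at J1 fixed by 4)
β3 stroke at J1  (1-jn J1 has f-setter on 4)
β5 stroke at J1  (common-f at J1 fixed by 4)

2  (C1, I1 all integral)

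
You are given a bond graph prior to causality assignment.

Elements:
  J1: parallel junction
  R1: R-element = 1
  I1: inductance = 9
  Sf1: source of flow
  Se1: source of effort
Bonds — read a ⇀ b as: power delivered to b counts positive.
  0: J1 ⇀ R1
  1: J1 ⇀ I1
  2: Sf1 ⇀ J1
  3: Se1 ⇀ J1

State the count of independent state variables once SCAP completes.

#2 →Sf1  (Sf1 (Sf) sets flow on bond)
#3 →J1  (Se1: effort source, stroke at far end)
#0 →R1  (common-e at J1 fixed by 3)
#1 →I1  (0-jn J1 has e-setter on 3)

1  (I1 all integral)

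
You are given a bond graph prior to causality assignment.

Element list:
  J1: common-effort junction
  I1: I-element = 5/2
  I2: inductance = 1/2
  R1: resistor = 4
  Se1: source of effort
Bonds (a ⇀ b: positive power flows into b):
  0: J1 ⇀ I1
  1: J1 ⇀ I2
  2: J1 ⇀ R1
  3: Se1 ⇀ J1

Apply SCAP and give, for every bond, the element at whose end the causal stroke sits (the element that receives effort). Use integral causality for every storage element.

b3 →J1  (Se1 (Se) sets effort on bond)
b0 →I1  (0-jn J1 has e-setter on 3)
b1 →I2  (J1 effort already set via bond 3)
b2 →R1  (J1 effort already set via bond 3)

#0 stroke→I1
#1 stroke→I2
#2 stroke→R1
#3 stroke→J1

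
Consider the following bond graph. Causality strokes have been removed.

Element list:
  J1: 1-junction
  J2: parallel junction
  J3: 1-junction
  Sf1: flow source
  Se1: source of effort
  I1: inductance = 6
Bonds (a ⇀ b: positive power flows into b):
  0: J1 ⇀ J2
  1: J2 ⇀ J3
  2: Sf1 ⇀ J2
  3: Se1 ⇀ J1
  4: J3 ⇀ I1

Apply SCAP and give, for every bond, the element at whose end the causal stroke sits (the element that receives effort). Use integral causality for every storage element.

b0 |J2
b1 |J3
b2 |Sf1
b3 |J1
b4 |I1

bond 2 →Sf1  (Sf1 (Sf) sets flow on bond)
bond 3 →J1  (source Se1 imposes e)
bond 0 →J2  (J1 needs exactly one f-in)
bond 1 →J3  (J2 effort already set via bond 0)
bond 4 →I1  (only one flow-in slot at J3)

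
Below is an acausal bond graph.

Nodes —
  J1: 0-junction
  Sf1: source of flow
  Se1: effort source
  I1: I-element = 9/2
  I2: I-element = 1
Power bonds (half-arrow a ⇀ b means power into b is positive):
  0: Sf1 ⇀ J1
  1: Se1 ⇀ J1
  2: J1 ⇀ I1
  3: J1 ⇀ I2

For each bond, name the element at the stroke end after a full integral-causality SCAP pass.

β0 stroke→Sf1  (Sf1 fixes flow; stroke at Sf1)
β1 stroke→J1  (Se1 fixes effort; stroke away)
β2 stroke→I1  (0-jn J1 has e-setter on 1)
β3 stroke→I2  (J1: bond 1 brought effort, rest push out)

bond 0 stroke→Sf1
bond 1 stroke→J1
bond 2 stroke→I1
bond 3 stroke→I2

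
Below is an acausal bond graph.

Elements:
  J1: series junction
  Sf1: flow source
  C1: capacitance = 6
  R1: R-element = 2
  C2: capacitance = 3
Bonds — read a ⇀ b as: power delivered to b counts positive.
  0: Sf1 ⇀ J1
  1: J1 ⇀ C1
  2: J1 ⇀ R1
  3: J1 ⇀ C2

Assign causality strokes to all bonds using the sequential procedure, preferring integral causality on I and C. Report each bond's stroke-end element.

b0 →Sf1
b1 →J1
b2 →J1
b3 →J1

β0 stroke→Sf1  (source Sf1 imposes f)
β1 stroke→J1  (common-f at J1 fixed by 0)
β2 stroke→J1  (common-f at J1 fixed by 0)
β3 stroke→J1  (J1: bond 0 brought flow, rest push out)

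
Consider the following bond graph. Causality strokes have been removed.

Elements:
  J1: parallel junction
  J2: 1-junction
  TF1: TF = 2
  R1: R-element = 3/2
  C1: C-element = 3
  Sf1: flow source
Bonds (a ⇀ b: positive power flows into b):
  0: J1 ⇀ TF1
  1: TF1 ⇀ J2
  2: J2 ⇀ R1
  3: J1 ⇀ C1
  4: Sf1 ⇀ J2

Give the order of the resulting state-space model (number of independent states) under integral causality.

1  (C1 all integral)

β4 stroke→Sf1  (Sf1 (Sf) sets flow on bond)
β1 stroke→J2  (1-jn J2 has f-setter on 4)
β2 stroke→J2  (1-jn J2 has f-setter on 4)
β0 stroke→TF1  (TF TF1: opposite of bond 1)
β3 stroke→J1  (closing 0-jn rule on J1)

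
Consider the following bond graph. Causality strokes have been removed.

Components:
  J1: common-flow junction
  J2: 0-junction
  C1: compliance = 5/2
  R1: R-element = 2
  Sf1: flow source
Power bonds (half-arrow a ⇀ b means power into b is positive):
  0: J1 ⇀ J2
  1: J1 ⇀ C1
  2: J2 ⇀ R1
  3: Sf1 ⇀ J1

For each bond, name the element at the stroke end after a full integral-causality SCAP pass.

bond 0 stroke at J1
bond 1 stroke at J1
bond 2 stroke at J2
bond 3 stroke at Sf1

bond 3 stroke at Sf1  (source Sf1 imposes f)
bond 0 stroke at J1  (J1: bond 3 brought flow, rest push out)
bond 1 stroke at J1  (1-jn J1 has f-setter on 3)
bond 2 stroke at J2  (J2: last free bond brings effort in)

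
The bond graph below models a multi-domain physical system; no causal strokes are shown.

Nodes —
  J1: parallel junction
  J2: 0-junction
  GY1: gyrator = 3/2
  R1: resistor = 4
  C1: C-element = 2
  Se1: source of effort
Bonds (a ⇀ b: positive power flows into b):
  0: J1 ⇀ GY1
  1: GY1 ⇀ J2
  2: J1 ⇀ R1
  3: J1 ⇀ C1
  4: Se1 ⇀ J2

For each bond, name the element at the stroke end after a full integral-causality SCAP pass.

bond 0 →GY1
bond 1 →GY1
bond 2 →R1
bond 3 →J1
bond 4 →J2

#4 stroke at J2  (Se1 fixes effort; stroke away)
#1 stroke at GY1  (J2: bond 4 brought effort, rest push out)
#0 stroke at GY1  (GY GY1: same side as bond 1)
#3 stroke at J1  (C1 integral (e out))
#2 stroke at R1  (J1 effort already set via bond 3)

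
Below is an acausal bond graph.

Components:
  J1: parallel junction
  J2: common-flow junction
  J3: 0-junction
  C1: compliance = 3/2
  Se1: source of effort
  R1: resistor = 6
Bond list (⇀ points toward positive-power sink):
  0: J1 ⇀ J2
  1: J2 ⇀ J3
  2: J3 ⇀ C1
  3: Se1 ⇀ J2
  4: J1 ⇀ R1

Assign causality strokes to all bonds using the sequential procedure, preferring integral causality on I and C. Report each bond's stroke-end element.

b3 stroke→J2  (Se1 fixes effort; stroke away)
b2 stroke→J3  (C1 outputs effort q/C1)
b1 stroke→J2  (J3 effort already set via bond 2)
b0 stroke→J1  (closing 1-jn rule on J2)
b4 stroke→R1  (J1 effort already set via bond 0)

bond 0 stroke at J1
bond 1 stroke at J2
bond 2 stroke at J3
bond 3 stroke at J2
bond 4 stroke at R1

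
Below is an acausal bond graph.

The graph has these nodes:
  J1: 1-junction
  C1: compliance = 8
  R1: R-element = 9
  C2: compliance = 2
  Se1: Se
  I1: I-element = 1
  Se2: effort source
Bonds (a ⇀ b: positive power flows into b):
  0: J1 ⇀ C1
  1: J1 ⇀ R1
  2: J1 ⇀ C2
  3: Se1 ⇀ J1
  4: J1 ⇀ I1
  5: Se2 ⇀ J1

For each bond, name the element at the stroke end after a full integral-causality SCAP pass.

bond 0 stroke at J1
bond 1 stroke at J1
bond 2 stroke at J1
bond 3 stroke at J1
bond 4 stroke at I1
bond 5 stroke at J1

β3 →J1  (Se1 fixes effort; stroke away)
β5 →J1  (Se2: effort source, stroke at far end)
β0 →J1  (C1 outputs effort q/C1)
β2 →J1  (C2 outputs effort q/C2)
β4 →I1  (prefer integral on I1)
β1 →J1  (common-f at J1 fixed by 4)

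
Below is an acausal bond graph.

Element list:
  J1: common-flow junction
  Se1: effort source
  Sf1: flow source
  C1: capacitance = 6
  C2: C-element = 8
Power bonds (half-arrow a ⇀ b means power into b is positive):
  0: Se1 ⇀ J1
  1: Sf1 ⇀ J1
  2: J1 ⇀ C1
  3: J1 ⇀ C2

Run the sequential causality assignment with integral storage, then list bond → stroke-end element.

β0 |J1
β1 |Sf1
β2 |J1
β3 |J1

b0 →J1  (Se1 fixes effort; stroke away)
b1 →Sf1  (Sf1 (Sf) sets flow on bond)
b2 →J1  (common-f at J1 fixed by 1)
b3 →J1  (1-jn J1 has f-setter on 1)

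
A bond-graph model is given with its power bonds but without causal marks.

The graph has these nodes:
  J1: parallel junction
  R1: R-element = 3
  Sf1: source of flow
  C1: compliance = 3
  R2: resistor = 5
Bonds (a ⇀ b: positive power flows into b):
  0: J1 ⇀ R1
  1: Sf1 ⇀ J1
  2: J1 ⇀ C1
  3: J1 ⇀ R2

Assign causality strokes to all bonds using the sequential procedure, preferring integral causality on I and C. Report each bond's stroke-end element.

bond 0 stroke at R1
bond 1 stroke at Sf1
bond 2 stroke at J1
bond 3 stroke at R2

β1 |Sf1  (Sf1 (Sf) sets flow on bond)
β2 |J1  (prefer integral on C1)
β0 |R1  (0-jn J1 has e-setter on 2)
β3 |R2  (J1 effort already set via bond 2)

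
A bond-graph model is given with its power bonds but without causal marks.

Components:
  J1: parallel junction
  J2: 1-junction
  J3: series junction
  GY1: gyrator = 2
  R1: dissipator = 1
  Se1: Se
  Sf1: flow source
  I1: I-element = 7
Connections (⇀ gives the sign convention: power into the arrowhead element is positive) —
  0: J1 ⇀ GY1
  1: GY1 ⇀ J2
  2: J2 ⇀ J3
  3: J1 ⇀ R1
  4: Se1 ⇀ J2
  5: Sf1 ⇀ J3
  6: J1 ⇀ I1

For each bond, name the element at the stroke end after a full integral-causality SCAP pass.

#4 |J2  (Se1: effort source, stroke at far end)
#5 |Sf1  (Sf1: flow source, stroke at near end)
#2 |J3  (1-jn J3 has f-setter on 5)
#1 |J2  (1-jn J2 has f-setter on 2)
#0 |J1  (GY1: gyrator matches bond 1)
#3 |R1  (J1 effort already set via bond 0)
#6 |I1  (J1: bond 0 brought effort, rest push out)

b0 |J1
b1 |J2
b2 |J3
b3 |R1
b4 |J2
b5 |Sf1
b6 |I1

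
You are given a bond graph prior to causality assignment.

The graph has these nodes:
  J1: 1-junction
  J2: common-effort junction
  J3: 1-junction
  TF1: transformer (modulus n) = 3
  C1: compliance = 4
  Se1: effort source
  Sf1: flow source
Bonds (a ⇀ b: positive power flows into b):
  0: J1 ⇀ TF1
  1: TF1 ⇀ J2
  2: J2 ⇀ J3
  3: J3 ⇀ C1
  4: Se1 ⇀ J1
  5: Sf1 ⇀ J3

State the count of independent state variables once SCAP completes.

1  (C1 all integral)

bond 4 |J1  (Se1 (Se) sets effort on bond)
bond 5 |Sf1  (Sf1 fixes flow; stroke at Sf1)
bond 0 |TF1  (only one flow-in slot at J1)
bond 2 |J3  (1-jn J3 has f-setter on 5)
bond 3 |J3  (J3 flow already set via bond 5)
bond 1 |J2  (through TF1, causality passes straight; one stroke at TF1)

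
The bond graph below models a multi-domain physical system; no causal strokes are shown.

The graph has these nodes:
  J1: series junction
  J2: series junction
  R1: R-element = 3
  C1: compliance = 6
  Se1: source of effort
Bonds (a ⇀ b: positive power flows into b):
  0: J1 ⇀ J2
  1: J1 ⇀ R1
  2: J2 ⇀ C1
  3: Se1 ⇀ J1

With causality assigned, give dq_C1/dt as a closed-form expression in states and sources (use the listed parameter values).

dq_C1/dt = E_Se1/3 - q_C1/18

#3 →J1  (source Se1 imposes e)
#2 →J2  (C1 outputs effort q/C1)
#0 →J1  (only one flow-in slot at J2)
#1 →R1  (J1 needs exactly one f-in)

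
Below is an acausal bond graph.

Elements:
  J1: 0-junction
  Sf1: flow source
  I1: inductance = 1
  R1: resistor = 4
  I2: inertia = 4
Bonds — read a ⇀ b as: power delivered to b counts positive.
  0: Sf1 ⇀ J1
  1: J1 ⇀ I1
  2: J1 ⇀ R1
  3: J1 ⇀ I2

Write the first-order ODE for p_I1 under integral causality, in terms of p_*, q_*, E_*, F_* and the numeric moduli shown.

dp_I1/dt = 4*F_Sf1 - 4*p_I1 - p_I2

#0 stroke→Sf1  (source Sf1 imposes f)
#1 stroke→I1  (prefer integral on I1)
#3 stroke→I2  (I2 integral (f out))
#2 stroke→J1  (closing 0-jn rule on J1)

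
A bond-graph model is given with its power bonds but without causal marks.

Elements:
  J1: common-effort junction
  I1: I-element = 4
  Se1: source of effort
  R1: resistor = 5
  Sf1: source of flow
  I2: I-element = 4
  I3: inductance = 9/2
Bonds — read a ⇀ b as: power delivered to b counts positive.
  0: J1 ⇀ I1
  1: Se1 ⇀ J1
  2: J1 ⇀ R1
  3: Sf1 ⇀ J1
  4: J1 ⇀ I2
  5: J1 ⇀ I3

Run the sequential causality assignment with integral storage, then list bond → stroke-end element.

#1 stroke→J1  (source Se1 imposes e)
#3 stroke→Sf1  (Sf1 (Sf) sets flow on bond)
#0 stroke→I1  (0-jn J1 has e-setter on 1)
#2 stroke→R1  (J1 effort already set via bond 1)
#4 stroke→I2  (J1 effort already set via bond 1)
#5 stroke→I3  (J1: bond 1 brought effort, rest push out)

β0 →I1
β1 →J1
β2 →R1
β3 →Sf1
β4 →I2
β5 →I3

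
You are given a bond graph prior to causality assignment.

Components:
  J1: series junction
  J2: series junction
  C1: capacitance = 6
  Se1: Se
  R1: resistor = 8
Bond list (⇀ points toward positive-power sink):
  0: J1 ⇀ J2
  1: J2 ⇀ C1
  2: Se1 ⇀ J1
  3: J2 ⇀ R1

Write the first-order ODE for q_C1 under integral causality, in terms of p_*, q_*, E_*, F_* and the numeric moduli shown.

dq_C1/dt = E_Se1/8 - q_C1/48

#2 stroke at J1  (source Se1 imposes e)
#0 stroke at J2  (J1: last free bond brings flow in)
#1 stroke at J2  (C1: C, integral causality)
#3 stroke at R1  (only one flow-in slot at J2)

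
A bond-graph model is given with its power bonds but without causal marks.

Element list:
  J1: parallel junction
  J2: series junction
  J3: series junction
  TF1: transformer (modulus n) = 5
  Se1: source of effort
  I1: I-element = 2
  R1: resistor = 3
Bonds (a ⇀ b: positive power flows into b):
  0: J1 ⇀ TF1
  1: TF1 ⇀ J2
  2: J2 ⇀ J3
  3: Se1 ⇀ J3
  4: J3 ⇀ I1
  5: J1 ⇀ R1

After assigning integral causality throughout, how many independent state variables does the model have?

b3 stroke→J3  (Se1: effort source, stroke at far end)
b4 stroke→I1  (prefer integral on I1)
b2 stroke→J3  (common-f at J3 fixed by 4)
b1 stroke→J2  (common-f at J2 fixed by 2)
b0 stroke→TF1  (TF1: transformer flips bond 1)
b5 stroke→J1  (closing 0-jn rule on J1)

1  (I1 all integral)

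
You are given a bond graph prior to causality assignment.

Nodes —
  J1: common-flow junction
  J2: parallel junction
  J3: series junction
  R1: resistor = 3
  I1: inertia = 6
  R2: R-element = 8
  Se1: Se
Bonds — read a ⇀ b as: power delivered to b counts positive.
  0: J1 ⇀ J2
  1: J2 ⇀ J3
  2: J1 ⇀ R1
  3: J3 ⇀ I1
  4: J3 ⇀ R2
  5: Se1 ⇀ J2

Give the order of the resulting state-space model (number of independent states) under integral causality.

1  (I1 all integral)

#5 →J2  (Se1 fixes effort; stroke away)
#0 →J1  (common-e at J2 fixed by 5)
#1 →J3  (J2: bond 5 brought effort, rest push out)
#2 →R1  (J1 needs exactly one f-in)
#3 →I1  (prefer integral on I1)
#4 →J3  (J3 flow already set via bond 3)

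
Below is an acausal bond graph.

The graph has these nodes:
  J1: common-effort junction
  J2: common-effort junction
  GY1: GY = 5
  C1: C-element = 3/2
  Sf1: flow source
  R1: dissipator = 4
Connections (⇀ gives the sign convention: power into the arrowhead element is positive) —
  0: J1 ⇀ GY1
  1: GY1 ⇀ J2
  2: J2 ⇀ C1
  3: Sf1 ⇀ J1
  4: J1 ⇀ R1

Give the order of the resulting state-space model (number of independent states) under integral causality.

bond 3 stroke at Sf1  (Sf1: flow source, stroke at near end)
bond 2 stroke at J2  (prefer integral on C1)
bond 1 stroke at GY1  (0-jn J2 has e-setter on 2)
bond 0 stroke at GY1  (through GY1, causality inverts; strokes same side of GY1)
bond 4 stroke at J1  (J1 needs exactly one e-in)

1  (C1 all integral)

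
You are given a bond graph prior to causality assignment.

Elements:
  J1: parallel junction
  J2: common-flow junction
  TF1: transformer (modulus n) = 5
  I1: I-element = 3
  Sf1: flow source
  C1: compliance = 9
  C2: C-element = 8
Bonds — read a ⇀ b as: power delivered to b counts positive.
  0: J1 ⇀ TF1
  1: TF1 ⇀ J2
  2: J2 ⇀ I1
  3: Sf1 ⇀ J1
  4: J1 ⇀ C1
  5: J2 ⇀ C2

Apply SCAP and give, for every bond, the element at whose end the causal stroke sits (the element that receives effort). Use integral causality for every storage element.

β0 stroke→TF1
β1 stroke→J2
β2 stroke→I1
β3 stroke→Sf1
β4 stroke→J1
β5 stroke→J2

b3 →Sf1  (Sf1 (Sf) sets flow on bond)
b2 →I1  (I1 integral (f out))
b1 →J2  (common-f at J2 fixed by 2)
b5 →J2  (common-f at J2 fixed by 2)
b0 →TF1  (TF1: transformer flips bond 1)
b4 →J1  (closing 0-jn rule on J1)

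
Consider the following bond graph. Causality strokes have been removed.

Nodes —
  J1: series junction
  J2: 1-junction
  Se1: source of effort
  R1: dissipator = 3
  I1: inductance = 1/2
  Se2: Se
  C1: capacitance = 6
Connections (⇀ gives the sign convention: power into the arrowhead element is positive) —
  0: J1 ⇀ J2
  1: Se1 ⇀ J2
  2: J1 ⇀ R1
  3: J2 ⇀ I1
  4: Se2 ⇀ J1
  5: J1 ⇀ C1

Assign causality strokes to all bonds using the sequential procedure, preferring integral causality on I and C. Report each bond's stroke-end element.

bond 1 stroke at J2  (Se1 fixes effort; stroke away)
bond 4 stroke at J1  (Se2 fixes effort; stroke away)
bond 3 stroke at I1  (I1: I, integral causality)
bond 0 stroke at J2  (1-jn J2 has f-setter on 3)
bond 2 stroke at J1  (1-jn J1 has f-setter on 0)
bond 5 stroke at J1  (J1 flow already set via bond 0)

bond 0 |J2
bond 1 |J2
bond 2 |J1
bond 3 |I1
bond 4 |J1
bond 5 |J1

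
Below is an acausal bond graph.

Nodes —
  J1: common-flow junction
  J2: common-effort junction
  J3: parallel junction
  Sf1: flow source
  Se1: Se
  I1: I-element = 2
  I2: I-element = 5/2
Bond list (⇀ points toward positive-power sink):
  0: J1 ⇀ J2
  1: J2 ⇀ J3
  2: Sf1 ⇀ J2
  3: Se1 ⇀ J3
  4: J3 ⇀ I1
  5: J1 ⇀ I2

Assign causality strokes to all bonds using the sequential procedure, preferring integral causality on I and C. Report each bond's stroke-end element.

b0 stroke→J1
b1 stroke→J2
b2 stroke→Sf1
b3 stroke→J3
b4 stroke→I1
b5 stroke→I2

bond 2 |Sf1  (Sf1: flow source, stroke at near end)
bond 3 |J3  (Se1 fixes effort; stroke away)
bond 1 |J2  (J3 effort already set via bond 3)
bond 4 |I1  (J3: bond 3 brought effort, rest push out)
bond 0 |J1  (common-e at J2 fixed by 1)
bond 5 |I2  (closing 1-jn rule on J1)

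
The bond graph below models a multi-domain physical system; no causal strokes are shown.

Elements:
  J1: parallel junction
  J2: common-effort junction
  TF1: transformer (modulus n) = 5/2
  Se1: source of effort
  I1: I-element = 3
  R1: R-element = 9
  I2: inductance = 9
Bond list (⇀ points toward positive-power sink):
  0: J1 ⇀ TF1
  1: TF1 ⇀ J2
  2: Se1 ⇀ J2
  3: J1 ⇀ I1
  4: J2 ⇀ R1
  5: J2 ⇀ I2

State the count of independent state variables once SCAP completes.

b2 stroke at J2  (Se1 fixes effort; stroke away)
b1 stroke at TF1  (0-jn J2 has e-setter on 2)
b4 stroke at R1  (J2 effort already set via bond 2)
b5 stroke at I2  (J2 effort already set via bond 2)
b0 stroke at J1  (TF TF1: opposite of bond 1)
b3 stroke at I1  (0-jn J1 has e-setter on 0)

2  (I1, I2 all integral)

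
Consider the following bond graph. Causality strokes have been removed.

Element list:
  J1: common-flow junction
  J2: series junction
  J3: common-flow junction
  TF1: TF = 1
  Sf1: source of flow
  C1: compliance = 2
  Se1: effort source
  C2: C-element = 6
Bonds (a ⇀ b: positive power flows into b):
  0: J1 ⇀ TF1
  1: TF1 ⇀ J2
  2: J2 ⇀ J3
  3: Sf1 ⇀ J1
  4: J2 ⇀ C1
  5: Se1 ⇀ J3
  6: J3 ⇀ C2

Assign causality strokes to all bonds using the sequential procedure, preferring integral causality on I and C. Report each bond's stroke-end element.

#0 |J1
#1 |TF1
#2 |J2
#3 |Sf1
#4 |J2
#5 |J3
#6 |J3

#3 →Sf1  (Sf1 fixes flow; stroke at Sf1)
#5 →J3  (source Se1 imposes e)
#0 →J1  (1-jn J1 has f-setter on 3)
#1 →TF1  (through TF1, causality passes straight; one stroke at TF1)
#2 →J2  (J2: bond 1 brought flow, rest push out)
#4 →J2  (J2 flow already set via bond 1)
#6 →J3  (J3: bond 2 brought flow, rest push out)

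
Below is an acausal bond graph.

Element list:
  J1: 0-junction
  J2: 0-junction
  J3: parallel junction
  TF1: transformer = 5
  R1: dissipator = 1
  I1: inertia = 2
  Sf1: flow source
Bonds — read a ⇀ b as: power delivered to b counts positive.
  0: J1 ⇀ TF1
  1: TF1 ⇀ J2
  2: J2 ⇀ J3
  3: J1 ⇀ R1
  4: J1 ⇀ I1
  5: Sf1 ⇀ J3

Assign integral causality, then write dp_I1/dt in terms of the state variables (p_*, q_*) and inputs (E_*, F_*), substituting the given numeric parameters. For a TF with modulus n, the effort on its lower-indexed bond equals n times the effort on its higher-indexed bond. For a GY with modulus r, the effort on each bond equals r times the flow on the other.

β5 |Sf1  (Sf1 fixes flow; stroke at Sf1)
β2 |J3  (J3 needs exactly one e-in)
β1 |J2  (J2 needs exactly one e-in)
β0 |TF1  (TF TF1: opposite of bond 1)
β4 |I1  (prefer integral on I1)
β3 |J1  (J1: last free bond brings effort in)

dp_I1/dt = F_Sf1/5 - p_I1/2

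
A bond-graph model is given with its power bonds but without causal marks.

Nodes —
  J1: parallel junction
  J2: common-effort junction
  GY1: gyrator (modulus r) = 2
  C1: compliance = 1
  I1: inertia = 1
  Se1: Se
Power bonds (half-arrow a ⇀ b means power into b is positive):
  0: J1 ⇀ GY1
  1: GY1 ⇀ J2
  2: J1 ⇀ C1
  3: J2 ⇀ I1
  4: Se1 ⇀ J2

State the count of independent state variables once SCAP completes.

2  (C1, I1 all integral)

b4 |J2  (Se1: effort source, stroke at far end)
b1 |GY1  (J2 effort already set via bond 4)
b3 |I1  (0-jn J2 has e-setter on 4)
b0 |GY1  (through GY1, causality inverts; strokes same side of GY1)
b2 |J1  (J1: last free bond brings effort in)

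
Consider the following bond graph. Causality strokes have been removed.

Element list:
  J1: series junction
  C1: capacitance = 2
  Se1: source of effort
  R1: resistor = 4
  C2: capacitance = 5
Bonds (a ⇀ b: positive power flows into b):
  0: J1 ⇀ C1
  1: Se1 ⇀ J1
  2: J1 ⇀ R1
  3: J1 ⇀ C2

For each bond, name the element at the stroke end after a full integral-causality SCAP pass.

b0 stroke→J1
b1 stroke→J1
b2 stroke→R1
b3 stroke→J1

#1 |J1  (Se1 (Se) sets effort on bond)
#0 |J1  (C1 outputs effort q/C1)
#3 |J1  (C2 outputs effort q/C2)
#2 |R1  (J1: last free bond brings flow in)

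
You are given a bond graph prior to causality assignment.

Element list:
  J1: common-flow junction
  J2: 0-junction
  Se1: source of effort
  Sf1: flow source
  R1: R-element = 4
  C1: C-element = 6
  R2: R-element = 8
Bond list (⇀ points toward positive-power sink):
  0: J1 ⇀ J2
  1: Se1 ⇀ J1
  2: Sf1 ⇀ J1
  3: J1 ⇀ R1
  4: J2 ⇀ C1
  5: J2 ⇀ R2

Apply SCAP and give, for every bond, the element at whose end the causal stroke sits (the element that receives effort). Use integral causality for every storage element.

β1 →J1  (source Se1 imposes e)
β2 →Sf1  (Sf1 fixes flow; stroke at Sf1)
β0 →J1  (J1: bond 2 brought flow, rest push out)
β3 →J1  (common-f at J1 fixed by 2)
β4 →J2  (C1 outputs effort q/C1)
β5 →R2  (common-e at J2 fixed by 4)

β0 stroke at J1
β1 stroke at J1
β2 stroke at Sf1
β3 stroke at J1
β4 stroke at J2
β5 stroke at R2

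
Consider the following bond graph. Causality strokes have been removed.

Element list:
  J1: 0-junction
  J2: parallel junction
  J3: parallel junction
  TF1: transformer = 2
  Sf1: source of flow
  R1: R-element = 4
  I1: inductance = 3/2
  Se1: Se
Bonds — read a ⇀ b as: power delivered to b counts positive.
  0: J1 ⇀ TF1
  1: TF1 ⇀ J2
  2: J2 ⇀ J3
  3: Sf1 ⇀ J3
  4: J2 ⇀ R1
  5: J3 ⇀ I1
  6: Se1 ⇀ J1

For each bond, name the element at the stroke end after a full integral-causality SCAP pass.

β0 stroke at TF1
β1 stroke at J2
β2 stroke at J3
β3 stroke at Sf1
β4 stroke at R1
β5 stroke at I1
β6 stroke at J1

bond 3 |Sf1  (source Sf1 imposes f)
bond 6 |J1  (Se1: effort source, stroke at far end)
bond 0 |TF1  (common-e at J1 fixed by 6)
bond 1 |J2  (TF1: transformer flips bond 0)
bond 2 |J3  (J2: bond 1 brought effort, rest push out)
bond 4 |R1  (0-jn J2 has e-setter on 1)
bond 5 |I1  (common-e at J3 fixed by 2)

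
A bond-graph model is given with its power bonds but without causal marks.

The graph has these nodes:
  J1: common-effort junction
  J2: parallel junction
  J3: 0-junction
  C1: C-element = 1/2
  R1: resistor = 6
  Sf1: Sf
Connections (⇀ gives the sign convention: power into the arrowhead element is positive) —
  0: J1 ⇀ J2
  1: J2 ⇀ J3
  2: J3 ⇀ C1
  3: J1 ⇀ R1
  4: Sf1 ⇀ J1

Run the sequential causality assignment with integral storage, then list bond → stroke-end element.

#0 |J1
#1 |J2
#2 |J3
#3 |R1
#4 |Sf1

β4 →Sf1  (Sf1 (Sf) sets flow on bond)
β2 →J3  (C1 outputs effort q/C1)
β1 →J2  (J3: bond 2 brought effort, rest push out)
β0 →J1  (0-jn J2 has e-setter on 1)
β3 →R1  (common-e at J1 fixed by 0)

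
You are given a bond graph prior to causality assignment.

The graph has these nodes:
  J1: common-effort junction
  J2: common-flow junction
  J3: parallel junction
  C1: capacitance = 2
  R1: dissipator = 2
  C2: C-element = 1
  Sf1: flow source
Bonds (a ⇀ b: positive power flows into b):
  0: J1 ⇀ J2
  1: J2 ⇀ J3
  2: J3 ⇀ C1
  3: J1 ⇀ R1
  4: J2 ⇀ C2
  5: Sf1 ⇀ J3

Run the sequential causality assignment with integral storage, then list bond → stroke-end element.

#0 →J1
#1 →J2
#2 →J3
#3 →R1
#4 →J2
#5 →Sf1

bond 5 →Sf1  (Sf1 fixes flow; stroke at Sf1)
bond 2 →J3  (prefer integral on C1)
bond 1 →J2  (J3: bond 2 brought effort, rest push out)
bond 4 →J2  (C2: C, integral causality)
bond 0 →J1  (J2: last free bond brings flow in)
bond 3 →R1  (J1: bond 0 brought effort, rest push out)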